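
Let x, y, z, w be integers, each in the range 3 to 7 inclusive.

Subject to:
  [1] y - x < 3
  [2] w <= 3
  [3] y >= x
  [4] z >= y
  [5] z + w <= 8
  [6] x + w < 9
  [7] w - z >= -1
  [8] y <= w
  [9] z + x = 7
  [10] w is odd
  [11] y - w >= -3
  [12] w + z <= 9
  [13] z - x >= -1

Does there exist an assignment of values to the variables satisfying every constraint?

Satisfiable

Take x = 3, y = 3, z = 4, w = 3. Then constraint 1: y - x = 0; constraint 5: z + w = 7, and every other listed constraint is also met.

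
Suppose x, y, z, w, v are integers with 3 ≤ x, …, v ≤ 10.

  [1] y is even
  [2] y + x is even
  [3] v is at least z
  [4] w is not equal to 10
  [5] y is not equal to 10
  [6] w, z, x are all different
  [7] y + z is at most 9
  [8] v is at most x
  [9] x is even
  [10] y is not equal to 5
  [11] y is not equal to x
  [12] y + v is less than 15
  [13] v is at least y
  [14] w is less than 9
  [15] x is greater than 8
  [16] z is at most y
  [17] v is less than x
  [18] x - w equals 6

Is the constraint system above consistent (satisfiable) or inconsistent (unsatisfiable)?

Satisfiable

Setting (x, y, z, w, v) = (10, 4, 3, 4, 8) satisfies everything: constraint 7: y + z = 7; constraint 12: y + v = 12; constraint 18: x - w = 6, and the others follow.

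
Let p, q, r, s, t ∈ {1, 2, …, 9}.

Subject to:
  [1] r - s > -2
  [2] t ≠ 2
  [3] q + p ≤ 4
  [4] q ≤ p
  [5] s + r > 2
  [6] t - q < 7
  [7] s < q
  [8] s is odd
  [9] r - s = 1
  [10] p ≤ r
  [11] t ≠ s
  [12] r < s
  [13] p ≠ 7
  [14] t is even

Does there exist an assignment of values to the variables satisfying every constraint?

Constraints 4, 7, 10, and 12 give p ≤ r, r < s, s < q, q ≤ p. Chaining: p ≤ r < s < q ≤ p, which forces p < p — impossible.

Unsatisfiable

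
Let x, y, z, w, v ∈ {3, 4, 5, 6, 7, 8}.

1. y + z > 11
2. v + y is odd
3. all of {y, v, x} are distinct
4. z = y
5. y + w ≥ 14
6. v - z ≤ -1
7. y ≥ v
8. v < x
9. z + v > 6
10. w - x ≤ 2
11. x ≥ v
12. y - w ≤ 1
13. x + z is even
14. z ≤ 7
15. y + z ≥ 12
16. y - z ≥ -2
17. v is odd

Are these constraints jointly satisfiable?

Satisfiable

Take x = 8, y = 6, z = 6, w = 8, v = 3. Then constraint 1: y + z = 12; constraint 5: y + w = 14; constraint 6: v - z = -3, and every other listed constraint is also met.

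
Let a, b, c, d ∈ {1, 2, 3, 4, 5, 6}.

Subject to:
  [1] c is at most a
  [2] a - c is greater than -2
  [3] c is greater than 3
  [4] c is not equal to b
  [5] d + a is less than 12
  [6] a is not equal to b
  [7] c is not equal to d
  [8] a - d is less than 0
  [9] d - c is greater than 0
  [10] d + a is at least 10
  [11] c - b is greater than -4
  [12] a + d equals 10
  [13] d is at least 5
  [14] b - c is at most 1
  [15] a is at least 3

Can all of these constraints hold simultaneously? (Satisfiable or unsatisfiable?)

Satisfiable

Setting (a, b, c, d) = (4, 5, 4, 6) satisfies everything: constraint 2: a - c = 0; constraint 5: d + a = 10, and the others follow.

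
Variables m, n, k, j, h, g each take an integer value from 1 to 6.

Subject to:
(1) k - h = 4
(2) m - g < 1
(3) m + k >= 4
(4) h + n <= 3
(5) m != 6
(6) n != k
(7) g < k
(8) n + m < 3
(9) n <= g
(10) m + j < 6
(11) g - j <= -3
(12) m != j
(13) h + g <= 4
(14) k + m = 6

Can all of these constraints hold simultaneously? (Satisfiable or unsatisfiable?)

Satisfiable

Take m = 1, n = 1, k = 5, j = 4, h = 1, g = 1. Then constraint 1: k - h = 4; constraint 2: m - g = 0, and every other listed constraint is also met.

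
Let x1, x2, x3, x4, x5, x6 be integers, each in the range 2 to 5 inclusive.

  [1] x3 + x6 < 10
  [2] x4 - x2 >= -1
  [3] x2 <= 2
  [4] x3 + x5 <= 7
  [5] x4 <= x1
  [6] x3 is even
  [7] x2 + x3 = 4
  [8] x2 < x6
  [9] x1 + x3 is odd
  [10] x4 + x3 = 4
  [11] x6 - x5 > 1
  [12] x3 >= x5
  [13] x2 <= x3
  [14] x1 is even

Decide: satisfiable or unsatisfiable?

Unsatisfiable

Constraint 14 makes x1 even and constraint 6 makes x3 even, so x1 + x3 must be even. Constraint 9 says x1 + x3 is odd — contradiction.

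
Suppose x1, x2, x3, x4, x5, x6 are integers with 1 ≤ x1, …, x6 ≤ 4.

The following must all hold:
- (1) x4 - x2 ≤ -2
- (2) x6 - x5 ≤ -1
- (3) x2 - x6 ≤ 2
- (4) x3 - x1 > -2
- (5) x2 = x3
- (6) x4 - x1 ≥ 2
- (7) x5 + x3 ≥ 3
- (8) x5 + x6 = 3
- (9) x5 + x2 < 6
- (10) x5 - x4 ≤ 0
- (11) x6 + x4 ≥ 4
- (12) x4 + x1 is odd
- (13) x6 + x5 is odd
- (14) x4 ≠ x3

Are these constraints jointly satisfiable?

Unsatisfiable

Constraints 1, 2, 3, and 10 give x5 − x6 ≥ 1, x6 − x2 ≥ -2, x2 − x4 ≥ 2, x4 − x5 ≥ 0.
Adding all 4 inequalities: the left sides telescope to 0, and the right sides sum to 1 + (-2) + 2 + 0 = 1. So 0 ≥ 1, which is false.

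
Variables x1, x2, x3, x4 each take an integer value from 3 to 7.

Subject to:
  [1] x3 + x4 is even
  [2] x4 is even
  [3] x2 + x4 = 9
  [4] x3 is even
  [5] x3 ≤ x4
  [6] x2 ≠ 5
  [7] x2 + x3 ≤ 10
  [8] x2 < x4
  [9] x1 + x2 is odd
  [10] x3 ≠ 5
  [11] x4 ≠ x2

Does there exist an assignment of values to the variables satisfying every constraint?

Satisfiable

Try x1 = 6, x2 = 3, x3 = 6, x4 = 6.
Check constraint 1: x3 + x4 = 12 is even; constraint 3: x2 + x4 = 9; constraint 7: x2 + x3 = 9. The remaining constraints are straightforward to verify.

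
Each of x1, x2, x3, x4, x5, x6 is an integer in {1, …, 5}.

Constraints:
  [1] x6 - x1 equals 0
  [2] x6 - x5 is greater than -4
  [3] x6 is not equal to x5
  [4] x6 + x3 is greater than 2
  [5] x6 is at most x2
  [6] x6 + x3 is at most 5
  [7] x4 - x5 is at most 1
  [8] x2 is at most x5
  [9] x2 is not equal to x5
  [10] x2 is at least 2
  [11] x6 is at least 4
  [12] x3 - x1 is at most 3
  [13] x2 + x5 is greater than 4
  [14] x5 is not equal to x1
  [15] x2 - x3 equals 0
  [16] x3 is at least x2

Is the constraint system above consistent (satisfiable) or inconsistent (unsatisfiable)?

From constraint 11: x6 ≥ 4. From constraints 10 and 16: x3 ≥ x2 ≥ 2. Hence x6 + x3 ≥ 6. But constraint 6 requires x6 + x3 ≤ 5, and 5 < 6. Contradiction.

Unsatisfiable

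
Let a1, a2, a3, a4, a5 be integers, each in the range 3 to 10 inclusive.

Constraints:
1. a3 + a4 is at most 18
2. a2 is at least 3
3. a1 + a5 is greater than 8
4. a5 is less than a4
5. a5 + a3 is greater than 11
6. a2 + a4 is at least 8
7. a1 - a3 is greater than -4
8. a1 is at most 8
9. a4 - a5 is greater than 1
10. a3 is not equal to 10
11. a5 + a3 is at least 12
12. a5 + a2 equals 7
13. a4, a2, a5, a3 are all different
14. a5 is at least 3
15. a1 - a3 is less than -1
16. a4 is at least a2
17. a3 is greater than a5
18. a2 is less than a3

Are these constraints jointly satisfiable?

Satisfiable

Setting (a1, a2, a3, a4, a5) = (6, 4, 9, 7, 3) satisfies everything: constraint 1: a3 + a4 = 16; constraint 3: a1 + a5 = 9; constraint 5: a5 + a3 = 12, and the others follow.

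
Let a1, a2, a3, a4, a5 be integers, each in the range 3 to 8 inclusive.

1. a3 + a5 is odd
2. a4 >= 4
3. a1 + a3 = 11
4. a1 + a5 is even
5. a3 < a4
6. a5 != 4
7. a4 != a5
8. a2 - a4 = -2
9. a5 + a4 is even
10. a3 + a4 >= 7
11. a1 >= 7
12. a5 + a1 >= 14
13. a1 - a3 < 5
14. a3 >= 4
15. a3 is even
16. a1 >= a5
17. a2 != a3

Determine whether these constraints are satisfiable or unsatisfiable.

Try a1 = 7, a2 = 3, a3 = 4, a4 = 5, a5 = 7.
Check constraint 3: a1 + a3 = 11; constraint 8: a2 - a4 = -2. The remaining constraints are straightforward to verify.

Satisfiable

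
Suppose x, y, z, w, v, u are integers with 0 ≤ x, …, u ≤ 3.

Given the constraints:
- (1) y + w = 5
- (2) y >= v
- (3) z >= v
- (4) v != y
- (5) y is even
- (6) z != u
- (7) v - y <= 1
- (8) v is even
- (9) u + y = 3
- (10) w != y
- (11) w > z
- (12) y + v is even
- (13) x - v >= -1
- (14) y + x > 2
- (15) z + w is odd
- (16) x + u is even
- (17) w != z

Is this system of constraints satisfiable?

Satisfiable

The assignment x = 1, y = 2, z = 2, w = 3, v = 0, u = 1 works:
  constraint 1 holds since y + w = 5.
  constraint 7 holds since v - y = -2.
The rest check out directly.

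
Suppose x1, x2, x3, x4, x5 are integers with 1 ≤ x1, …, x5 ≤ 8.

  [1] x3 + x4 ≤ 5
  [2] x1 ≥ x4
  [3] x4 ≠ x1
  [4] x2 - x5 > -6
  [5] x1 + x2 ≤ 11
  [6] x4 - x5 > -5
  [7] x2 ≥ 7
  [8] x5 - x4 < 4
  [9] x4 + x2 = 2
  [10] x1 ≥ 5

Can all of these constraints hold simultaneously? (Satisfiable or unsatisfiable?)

Unsatisfiable

From constraint 10: x1 ≥ 5. From constraint 7: x2 ≥ 7. Hence x1 + x2 ≥ 12. But constraint 5 requires x1 + x2 ≤ 11, and 11 < 12. Contradiction.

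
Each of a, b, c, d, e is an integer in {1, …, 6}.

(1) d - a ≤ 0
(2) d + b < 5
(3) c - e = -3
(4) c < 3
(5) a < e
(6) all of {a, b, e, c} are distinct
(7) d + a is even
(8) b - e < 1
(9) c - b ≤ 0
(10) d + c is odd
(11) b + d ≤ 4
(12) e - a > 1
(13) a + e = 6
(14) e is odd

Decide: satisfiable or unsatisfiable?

Satisfiable

Take a = 1, b = 3, c = 2, d = 1, e = 5. Then constraint 1: d - a = 0; constraint 2: d + b = 4, and every other listed constraint is also met.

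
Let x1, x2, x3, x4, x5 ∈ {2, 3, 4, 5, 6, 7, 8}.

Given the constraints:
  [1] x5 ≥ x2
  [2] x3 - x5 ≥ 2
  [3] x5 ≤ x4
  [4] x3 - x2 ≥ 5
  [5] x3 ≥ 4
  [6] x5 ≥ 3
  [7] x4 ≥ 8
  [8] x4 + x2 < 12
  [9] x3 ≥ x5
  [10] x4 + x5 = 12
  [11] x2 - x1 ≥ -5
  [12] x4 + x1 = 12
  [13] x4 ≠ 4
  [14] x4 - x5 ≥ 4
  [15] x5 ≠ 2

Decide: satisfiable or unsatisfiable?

Satisfiable

Setting (x1, x2, x3, x4, x5) = (4, 2, 7, 8, 4) satisfies everything: constraint 2: x3 - x5 = 3; constraint 4: x3 - x2 = 5; constraint 8: x4 + x2 = 10, and the others follow.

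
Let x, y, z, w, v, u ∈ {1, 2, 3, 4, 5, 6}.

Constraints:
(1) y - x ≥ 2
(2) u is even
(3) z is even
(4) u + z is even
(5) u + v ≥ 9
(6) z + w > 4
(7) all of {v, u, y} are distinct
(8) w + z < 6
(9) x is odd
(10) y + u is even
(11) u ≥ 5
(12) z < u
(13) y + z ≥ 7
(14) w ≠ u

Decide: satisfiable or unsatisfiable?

Try x = 1, y = 4, z = 4, w = 1, v = 5, u = 6.
Check constraint 1: y - x = 3; constraint 5: u + v = 11; constraint 6: z + w = 5. The remaining constraints are straightforward to verify.

Satisfiable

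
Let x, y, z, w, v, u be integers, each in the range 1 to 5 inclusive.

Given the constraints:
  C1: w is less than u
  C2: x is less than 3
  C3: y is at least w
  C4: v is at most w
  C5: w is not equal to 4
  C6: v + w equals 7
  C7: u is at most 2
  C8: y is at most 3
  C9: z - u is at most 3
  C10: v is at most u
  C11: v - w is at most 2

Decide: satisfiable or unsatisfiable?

Unsatisfiable

From constraints 7 and 10: v ≤ u ≤ 2. From constraints 3 and 8: w ≤ y ≤ 3. Hence v + w ≤ 5. But constraint 6 requires v + w = 7, and 7 > 5. Contradiction.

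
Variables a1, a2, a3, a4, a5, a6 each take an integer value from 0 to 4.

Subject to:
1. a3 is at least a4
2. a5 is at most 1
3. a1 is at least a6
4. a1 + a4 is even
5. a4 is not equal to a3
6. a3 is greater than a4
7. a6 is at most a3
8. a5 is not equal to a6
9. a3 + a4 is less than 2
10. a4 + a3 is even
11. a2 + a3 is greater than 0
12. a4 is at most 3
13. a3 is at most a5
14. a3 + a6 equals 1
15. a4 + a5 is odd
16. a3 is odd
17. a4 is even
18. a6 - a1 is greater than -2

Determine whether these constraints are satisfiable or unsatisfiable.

Constraint 17 makes a4 even and constraint 16 makes a3 odd, so a4 + a3 must be odd. Constraint 10 says a4 + a3 is even — contradiction.

Unsatisfiable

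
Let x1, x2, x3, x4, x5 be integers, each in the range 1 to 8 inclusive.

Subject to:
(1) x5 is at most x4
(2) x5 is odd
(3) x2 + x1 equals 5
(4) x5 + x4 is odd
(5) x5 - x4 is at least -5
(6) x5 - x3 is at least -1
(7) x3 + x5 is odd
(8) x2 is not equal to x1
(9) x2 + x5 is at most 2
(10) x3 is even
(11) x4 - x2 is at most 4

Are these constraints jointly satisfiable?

One satisfying assignment is x1 = 4, x2 = 1, x3 = 2, x4 = 4, x5 = 1.
For the less obvious constraints — constraint 3: x2 + x1 = 5; constraint 5: x5 - x4 = -3 — and the others hold by inspection.

Satisfiable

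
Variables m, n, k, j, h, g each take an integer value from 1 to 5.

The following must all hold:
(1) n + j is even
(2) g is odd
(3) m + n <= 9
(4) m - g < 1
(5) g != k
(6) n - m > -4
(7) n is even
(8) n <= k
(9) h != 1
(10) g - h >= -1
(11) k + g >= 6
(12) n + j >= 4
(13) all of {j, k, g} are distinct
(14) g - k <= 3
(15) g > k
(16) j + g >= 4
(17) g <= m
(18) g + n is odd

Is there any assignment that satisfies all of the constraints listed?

One satisfying assignment is m = 5, n = 4, k = 4, j = 2, h = 5, g = 5.
For the less obvious constraints — constraint 3: m + n = 9; constraint 4: m - g = 0 — and the others hold by inspection.

Satisfiable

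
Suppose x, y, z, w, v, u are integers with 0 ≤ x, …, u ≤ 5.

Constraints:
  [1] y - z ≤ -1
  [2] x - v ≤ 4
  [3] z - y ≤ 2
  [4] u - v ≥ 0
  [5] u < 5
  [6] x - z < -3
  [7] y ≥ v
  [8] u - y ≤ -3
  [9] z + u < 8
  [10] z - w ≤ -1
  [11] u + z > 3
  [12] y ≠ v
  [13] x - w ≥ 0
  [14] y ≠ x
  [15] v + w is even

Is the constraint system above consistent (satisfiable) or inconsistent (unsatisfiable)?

Unsatisfiable

Constraints 1, 2, 4, 8, 10, and 13 give v − x ≥ -4, x − w ≥ 0, w − z ≥ 1, z − y ≥ 1, y − u ≥ 3, u − v ≥ 0.
Adding all 6 inequalities: the left sides telescope to 0, and the right sides sum to (-4) + 0 + 1 + 1 + 3 + 0 = 1. So 0 ≥ 1, which is false.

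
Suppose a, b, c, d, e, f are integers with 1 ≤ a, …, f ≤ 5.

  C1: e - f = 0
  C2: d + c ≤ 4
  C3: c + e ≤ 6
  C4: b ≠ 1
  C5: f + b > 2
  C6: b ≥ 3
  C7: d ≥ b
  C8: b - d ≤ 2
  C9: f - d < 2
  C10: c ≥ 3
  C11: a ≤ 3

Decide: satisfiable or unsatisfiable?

From constraints 6 and 7: d ≥ b ≥ 3. From constraint 10: c ≥ 3. Hence d + c ≥ 6. But constraint 2 requires d + c ≤ 4, and 4 < 6. Contradiction.

Unsatisfiable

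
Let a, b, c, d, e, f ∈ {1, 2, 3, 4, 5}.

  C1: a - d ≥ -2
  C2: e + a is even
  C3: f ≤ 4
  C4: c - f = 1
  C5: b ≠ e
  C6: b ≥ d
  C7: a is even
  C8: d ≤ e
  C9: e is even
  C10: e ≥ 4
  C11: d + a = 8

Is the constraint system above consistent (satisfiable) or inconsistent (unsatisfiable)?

Satisfiable

Setting (a, b, c, d, e, f) = (4, 5, 4, 4, 4, 3) satisfies everything: constraint 1: a - d = 0; constraint 4: c - f = 1, and the others follow.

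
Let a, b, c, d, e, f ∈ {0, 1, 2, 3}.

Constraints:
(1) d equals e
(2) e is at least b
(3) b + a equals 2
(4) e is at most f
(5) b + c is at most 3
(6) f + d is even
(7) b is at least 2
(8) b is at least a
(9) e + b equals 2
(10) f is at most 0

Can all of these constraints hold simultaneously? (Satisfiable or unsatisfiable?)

Unsatisfiable

From constraints 2 and 7: e ≥ b and b ≥ 2, so e ≥ 2. From constraints 4 and 10: e ≤ f and f ≤ 0, so e ≤ 0. But 0 < 2, so no value of e works.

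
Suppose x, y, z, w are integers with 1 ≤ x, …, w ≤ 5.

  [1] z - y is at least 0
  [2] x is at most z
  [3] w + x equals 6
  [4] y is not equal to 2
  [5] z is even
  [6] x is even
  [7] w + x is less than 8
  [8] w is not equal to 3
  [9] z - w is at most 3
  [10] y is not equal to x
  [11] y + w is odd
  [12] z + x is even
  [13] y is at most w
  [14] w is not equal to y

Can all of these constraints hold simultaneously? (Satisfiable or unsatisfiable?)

Satisfiable

The assignment x = 4, y = 1, z = 4, w = 2 works:
  constraint 1 holds since z - y = 3.
  constraint 3 holds since w + x = 6.
The rest check out directly.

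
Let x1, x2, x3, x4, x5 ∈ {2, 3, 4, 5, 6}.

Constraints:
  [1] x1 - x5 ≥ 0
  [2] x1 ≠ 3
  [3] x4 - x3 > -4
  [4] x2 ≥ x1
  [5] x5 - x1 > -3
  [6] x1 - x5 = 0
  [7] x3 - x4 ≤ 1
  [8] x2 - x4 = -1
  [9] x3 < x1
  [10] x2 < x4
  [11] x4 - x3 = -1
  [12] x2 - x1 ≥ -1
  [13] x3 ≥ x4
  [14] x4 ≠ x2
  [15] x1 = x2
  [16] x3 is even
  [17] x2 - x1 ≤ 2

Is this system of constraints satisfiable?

Constraints 4, 9, 10, and 13 give x3 < x1, x1 ≤ x2, x2 < x4, x4 ≤ x3. Chaining: x3 < x1 ≤ x2 < x4 ≤ x3, which forces x3 < x3 — impossible.

Unsatisfiable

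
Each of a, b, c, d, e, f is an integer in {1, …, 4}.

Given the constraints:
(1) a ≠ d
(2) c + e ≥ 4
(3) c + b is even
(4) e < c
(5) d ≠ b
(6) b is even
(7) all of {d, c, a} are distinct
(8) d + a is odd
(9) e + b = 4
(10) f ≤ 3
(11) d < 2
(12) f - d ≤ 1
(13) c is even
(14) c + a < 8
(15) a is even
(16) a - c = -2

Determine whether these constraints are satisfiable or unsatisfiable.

One satisfying assignment is a = 2, b = 2, c = 4, d = 1, e = 2, f = 1.
For the less obvious constraints — constraint 2: c + e = 6; constraint 9: e + b = 4; constraint 12: f - d = 0 — and the others hold by inspection.

Satisfiable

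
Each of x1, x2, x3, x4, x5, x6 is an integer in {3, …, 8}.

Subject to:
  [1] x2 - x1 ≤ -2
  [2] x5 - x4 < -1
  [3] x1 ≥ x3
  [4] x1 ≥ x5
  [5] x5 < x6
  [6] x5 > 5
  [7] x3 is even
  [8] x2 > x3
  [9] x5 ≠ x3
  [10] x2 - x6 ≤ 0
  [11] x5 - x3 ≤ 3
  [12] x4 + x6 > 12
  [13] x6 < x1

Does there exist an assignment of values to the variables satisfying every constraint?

Satisfiable

One satisfying assignment is x1 = 8, x2 = 6, x3 = 4, x4 = 8, x5 = 6, x6 = 7.
For the less obvious constraints — constraint 1: x2 - x1 = -2; constraint 2: x5 - x4 = -2; constraint 10: x2 - x6 = -1 — and the others hold by inspection.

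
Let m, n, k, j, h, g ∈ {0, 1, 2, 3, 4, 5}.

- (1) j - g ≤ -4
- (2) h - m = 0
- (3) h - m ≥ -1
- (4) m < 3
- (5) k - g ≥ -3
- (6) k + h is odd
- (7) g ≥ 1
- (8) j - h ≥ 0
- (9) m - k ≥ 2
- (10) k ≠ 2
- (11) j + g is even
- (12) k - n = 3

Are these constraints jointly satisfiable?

Unsatisfiable

Constraints 1, 3, 5, 8, and 9 give j − h ≥ 0, h − m ≥ -1, m − k ≥ 2, k − g ≥ -3, g − j ≥ 4.
Adding all 5 inequalities: the left sides telescope to 0, and the right sides sum to 0 + (-1) + 2 + (-3) + 4 = 2. So 0 ≥ 2, which is false.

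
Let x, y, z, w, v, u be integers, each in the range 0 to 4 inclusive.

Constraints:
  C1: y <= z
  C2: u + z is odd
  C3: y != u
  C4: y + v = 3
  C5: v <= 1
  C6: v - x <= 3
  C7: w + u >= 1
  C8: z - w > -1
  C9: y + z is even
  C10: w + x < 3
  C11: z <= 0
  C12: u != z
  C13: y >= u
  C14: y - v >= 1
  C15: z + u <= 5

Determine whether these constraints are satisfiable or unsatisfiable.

From constraints 1 and 11: y ≤ z ≤ 0. From constraint 5: v ≤ 1. Hence y + v ≤ 1. But constraint 4 requires y + v = 3, and 3 > 1. Contradiction.

Unsatisfiable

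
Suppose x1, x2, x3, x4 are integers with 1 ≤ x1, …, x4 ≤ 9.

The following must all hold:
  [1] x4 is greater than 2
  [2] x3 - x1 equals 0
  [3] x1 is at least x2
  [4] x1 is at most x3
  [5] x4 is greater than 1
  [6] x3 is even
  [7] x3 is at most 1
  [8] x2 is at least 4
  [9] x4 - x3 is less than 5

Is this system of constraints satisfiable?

Unsatisfiable

From constraints 3 and 8: x1 ≥ x2 and x2 ≥ 4, so x1 ≥ 4. From constraints 4 and 7: x1 ≤ x3 and x3 ≤ 1, so x1 ≤ 1. But 1 < 4, so no value of x1 works.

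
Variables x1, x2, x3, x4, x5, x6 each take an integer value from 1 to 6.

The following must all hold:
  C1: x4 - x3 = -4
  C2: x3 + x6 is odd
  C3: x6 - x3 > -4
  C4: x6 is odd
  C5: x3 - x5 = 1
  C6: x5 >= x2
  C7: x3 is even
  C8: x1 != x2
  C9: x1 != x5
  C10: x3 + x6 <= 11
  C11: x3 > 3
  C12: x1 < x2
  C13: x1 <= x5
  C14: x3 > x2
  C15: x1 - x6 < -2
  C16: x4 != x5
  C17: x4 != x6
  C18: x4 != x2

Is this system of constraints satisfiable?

Satisfiable

Try x1 = 1, x2 = 3, x3 = 6, x4 = 2, x5 = 5, x6 = 5.
Check constraint 1: x4 - x3 = -4; constraint 3: x6 - x3 = -1; constraint 5: x3 - x5 = 1. The remaining constraints are straightforward to verify.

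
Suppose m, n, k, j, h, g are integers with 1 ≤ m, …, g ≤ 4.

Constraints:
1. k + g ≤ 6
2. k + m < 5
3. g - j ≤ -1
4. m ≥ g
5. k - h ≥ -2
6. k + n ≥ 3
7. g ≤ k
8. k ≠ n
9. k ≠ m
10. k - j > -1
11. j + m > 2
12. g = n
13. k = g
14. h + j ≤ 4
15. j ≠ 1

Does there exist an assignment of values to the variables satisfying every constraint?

Unsatisfiable

From constraints 12 and 13, k = g = n, so k = n. But constraint 8 says k ≠ n. Contradiction.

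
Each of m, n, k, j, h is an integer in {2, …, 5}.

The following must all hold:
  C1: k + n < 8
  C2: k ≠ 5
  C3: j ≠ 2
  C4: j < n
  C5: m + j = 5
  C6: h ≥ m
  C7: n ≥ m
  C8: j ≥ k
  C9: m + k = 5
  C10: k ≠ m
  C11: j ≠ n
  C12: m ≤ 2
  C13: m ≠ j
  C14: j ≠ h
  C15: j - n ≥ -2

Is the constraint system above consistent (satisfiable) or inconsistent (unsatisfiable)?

Satisfiable

One satisfying assignment is m = 2, n = 4, k = 3, j = 3, h = 5.
For the less obvious constraints — constraint 1: k + n = 7; constraint 5: m + j = 5; constraint 9: m + k = 5 — and the others hold by inspection.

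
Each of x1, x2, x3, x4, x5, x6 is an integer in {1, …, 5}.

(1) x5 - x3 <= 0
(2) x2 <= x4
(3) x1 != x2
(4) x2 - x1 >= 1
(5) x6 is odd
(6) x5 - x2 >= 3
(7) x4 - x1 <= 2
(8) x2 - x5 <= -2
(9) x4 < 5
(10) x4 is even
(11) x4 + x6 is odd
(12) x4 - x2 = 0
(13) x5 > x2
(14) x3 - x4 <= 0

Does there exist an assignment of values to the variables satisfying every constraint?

Unsatisfiable

Constraints 1, 4, 6, 7, and 14 give x1 − x4 ≥ -2, x4 − x3 ≥ 0, x3 − x5 ≥ 0, x5 − x2 ≥ 3, x2 − x1 ≥ 1.
Adding all 5 inequalities: the left sides telescope to 0, and the right sides sum to (-2) + 0 + 0 + 3 + 1 = 2. So 0 ≥ 2, which is false.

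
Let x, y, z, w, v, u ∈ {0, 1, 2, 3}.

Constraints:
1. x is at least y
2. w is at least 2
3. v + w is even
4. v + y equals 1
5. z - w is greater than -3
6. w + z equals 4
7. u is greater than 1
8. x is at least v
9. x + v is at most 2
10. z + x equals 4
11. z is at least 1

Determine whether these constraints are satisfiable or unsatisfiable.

Satisfiable

Try x = 2, y = 1, z = 2, w = 2, v = 0, u = 3.
Check constraint 4: v + y = 1; constraint 5: z - w = 0. The remaining constraints are straightforward to verify.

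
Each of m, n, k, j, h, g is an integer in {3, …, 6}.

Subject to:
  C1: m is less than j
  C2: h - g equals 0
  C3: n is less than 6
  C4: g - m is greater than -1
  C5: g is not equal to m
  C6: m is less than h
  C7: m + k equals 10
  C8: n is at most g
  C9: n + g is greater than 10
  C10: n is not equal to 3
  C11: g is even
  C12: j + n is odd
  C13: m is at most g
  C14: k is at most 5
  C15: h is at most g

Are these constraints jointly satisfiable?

Take m = 5, n = 5, k = 5, j = 6, h = 6, g = 6. Then constraint 2: h - g = 0; constraint 4: g - m = 1; constraint 7: m + k = 10, and every other listed constraint is also met.

Satisfiable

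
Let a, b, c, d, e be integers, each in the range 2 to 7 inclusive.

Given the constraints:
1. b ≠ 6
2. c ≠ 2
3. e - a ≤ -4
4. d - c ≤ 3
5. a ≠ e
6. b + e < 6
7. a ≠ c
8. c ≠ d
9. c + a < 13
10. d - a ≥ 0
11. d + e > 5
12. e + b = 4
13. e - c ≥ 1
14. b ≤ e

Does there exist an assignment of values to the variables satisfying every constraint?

Unsatisfiable

Constraints 3, 4, 10, and 13 give c − d ≥ -3, d − a ≥ 0, a − e ≥ 4, e − c ≥ 1.
Adding all 4 inequalities: the left sides telescope to 0, and the right sides sum to (-3) + 0 + 4 + 1 = 2. So 0 ≥ 2, which is false.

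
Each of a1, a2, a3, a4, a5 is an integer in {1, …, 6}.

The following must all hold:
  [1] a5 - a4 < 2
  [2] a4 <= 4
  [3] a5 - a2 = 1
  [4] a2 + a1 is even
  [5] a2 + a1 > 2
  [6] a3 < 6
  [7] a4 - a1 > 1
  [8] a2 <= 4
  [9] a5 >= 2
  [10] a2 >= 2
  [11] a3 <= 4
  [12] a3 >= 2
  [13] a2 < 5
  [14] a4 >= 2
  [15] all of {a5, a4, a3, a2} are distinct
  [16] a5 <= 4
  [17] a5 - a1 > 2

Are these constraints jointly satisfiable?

Unsatisfiable

Constraints 2, 8, 9, 10, 11, 12, 14, and 16 confine each of a5, a4, a3, a2 to the 3 values {2, …, 4}.
Constraint 15 requires all 4 of them to be distinct, but only 3 values are available — impossible by the pigeonhole principle.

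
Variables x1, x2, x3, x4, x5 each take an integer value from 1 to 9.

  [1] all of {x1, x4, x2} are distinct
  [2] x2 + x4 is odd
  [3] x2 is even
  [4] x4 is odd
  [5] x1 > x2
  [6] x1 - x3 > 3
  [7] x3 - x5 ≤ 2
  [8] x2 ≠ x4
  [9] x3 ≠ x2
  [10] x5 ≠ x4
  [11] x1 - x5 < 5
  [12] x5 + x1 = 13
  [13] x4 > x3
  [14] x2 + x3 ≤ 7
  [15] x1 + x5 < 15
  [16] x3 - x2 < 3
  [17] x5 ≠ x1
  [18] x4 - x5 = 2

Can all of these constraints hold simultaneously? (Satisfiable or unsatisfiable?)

One satisfying assignment is x1 = 8, x2 = 2, x3 = 4, x4 = 7, x5 = 5.
For the less obvious constraints — constraint 6: x1 - x3 = 4; constraint 7: x3 - x5 = -1; constraint 11: x1 - x5 = 3 — and the others hold by inspection.

Satisfiable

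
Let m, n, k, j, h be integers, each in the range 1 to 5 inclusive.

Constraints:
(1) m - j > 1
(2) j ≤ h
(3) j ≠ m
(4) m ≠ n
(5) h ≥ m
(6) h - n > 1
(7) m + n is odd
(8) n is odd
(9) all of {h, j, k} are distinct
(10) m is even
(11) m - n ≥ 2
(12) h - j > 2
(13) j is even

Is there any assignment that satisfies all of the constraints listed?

Satisfiable

The assignment m = 4, n = 1, k = 1, j = 2, h = 5 works:
  constraint 1 holds since m - j = 2.
  constraint 6 holds since h - n = 4.
The rest check out directly.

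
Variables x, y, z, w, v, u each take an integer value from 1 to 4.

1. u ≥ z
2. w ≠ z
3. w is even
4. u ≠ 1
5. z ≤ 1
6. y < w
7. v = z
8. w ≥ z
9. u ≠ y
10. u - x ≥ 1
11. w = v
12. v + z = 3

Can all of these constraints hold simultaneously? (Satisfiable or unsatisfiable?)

Unsatisfiable

From constraints 7 and 11, w = v = z, so w = z. But constraint 2 says w ≠ z. Contradiction.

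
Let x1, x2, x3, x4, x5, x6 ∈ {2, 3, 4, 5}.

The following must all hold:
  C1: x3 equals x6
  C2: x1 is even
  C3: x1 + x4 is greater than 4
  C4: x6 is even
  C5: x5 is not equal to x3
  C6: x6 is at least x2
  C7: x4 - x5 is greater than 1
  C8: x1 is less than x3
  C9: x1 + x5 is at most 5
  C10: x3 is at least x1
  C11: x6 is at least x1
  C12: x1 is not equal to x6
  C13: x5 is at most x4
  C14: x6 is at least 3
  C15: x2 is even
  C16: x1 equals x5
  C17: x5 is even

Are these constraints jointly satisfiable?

One satisfying assignment is x1 = 2, x2 = 2, x3 = 4, x4 = 5, x5 = 2, x6 = 4.
For the less obvious constraints — constraint 3: x1 + x4 = 7; constraint 7: x4 - x5 = 3 — and the others hold by inspection.

Satisfiable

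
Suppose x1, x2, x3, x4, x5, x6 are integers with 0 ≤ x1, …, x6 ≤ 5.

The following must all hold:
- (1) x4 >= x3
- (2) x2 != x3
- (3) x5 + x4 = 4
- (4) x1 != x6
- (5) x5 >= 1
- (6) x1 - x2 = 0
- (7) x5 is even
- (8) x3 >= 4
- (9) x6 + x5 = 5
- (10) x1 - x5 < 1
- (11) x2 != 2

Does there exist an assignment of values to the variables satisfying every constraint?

From constraint 5: x5 ≥ 1. From constraints 1 and 8: x4 ≥ x3 ≥ 4. Hence x5 + x4 ≥ 5. But constraint 3 requires x5 + x4 = 4, and 4 < 5. Contradiction.

Unsatisfiable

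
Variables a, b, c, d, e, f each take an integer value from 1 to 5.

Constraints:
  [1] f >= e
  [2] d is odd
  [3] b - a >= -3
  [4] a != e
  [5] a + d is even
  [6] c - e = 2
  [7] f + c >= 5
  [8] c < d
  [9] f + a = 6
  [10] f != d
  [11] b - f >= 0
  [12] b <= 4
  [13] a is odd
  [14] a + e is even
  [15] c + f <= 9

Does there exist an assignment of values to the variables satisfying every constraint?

One satisfying assignment is a = 3, b = 3, c = 3, d = 5, e = 1, f = 3.
For the less obvious constraints — constraint 3: b - a = 0; constraint 6: c - e = 2; constraint 7: f + c = 6 — and the others hold by inspection.

Satisfiable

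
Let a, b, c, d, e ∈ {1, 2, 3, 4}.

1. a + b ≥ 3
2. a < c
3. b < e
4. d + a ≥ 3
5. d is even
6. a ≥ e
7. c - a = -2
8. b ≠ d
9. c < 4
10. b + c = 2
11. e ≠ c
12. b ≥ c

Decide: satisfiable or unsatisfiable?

Unsatisfiable

Constraints 2, 3, 6, and 12 give b < e, e ≤ a, a < c, c ≤ b. Chaining: b < e ≤ a < c ≤ b, which forces b < b — impossible.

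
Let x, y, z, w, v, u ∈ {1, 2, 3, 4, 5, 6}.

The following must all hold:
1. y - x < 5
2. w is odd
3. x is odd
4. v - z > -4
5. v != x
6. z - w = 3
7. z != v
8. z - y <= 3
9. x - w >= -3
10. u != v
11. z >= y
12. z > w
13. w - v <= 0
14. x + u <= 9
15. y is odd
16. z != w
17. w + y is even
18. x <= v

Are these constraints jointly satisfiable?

Take x = 3, y = 5, z = 6, w = 3, v = 5, u = 4. Then constraint 1: y - x = 2; constraint 4: v - z = -1, and every other listed constraint is also met.

Satisfiable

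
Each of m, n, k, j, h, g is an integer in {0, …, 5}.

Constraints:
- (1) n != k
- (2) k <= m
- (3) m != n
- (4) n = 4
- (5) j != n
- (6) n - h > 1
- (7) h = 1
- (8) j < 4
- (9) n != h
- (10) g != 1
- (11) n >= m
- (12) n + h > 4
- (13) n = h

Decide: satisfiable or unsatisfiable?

Unsatisfiable

Constraint 4 fixes n = 4 and constraint 7 fixes h = 1, but constraint 13 requires n = h. Since 4 ≠ 1, contradiction.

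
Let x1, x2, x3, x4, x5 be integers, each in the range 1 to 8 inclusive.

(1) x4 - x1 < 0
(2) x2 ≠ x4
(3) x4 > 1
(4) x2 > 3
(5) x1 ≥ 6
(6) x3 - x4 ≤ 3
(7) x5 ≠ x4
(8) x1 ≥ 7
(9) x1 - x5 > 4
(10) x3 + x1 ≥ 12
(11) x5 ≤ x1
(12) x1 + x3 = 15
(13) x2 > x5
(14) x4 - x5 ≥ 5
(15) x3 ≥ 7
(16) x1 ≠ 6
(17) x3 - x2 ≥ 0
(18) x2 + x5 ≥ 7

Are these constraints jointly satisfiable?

Satisfiable

Setting (x1, x2, x3, x4, x5) = (7, 8, 8, 6, 1) satisfies everything: constraint 1: x4 - x1 = -1; constraint 6: x3 - x4 = 2; constraint 9: x1 - x5 = 6, and the others follow.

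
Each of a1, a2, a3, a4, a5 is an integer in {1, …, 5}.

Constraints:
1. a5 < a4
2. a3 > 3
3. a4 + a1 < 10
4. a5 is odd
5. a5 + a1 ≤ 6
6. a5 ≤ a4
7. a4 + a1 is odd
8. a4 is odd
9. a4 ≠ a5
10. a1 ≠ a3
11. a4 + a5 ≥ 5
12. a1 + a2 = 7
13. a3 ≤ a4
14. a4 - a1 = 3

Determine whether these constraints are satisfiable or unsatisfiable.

Satisfiable

Try a1 = 2, a2 = 5, a3 = 5, a4 = 5, a5 = 1.
Check constraint 3: a4 + a1 = 7; constraint 5: a5 + a1 = 3. The remaining constraints are straightforward to verify.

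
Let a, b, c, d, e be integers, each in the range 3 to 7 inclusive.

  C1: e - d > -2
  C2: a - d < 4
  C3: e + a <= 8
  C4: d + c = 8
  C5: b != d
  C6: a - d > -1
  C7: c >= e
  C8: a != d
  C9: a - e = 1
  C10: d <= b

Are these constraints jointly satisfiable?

Setting (a, b, c, d, e) = (4, 5, 5, 3, 3) satisfies everything: constraint 1: e - d = 0; constraint 2: a - d = 1, and the others follow.

Satisfiable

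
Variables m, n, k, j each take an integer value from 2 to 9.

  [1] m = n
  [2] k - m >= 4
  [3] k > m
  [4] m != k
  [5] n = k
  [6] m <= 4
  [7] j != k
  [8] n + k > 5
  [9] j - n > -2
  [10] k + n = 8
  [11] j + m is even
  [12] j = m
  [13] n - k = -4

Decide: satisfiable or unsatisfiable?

Unsatisfiable

From constraints 1, 5, and 12, j = m = n = k, so j = k. But constraint 7 says j ≠ k. Contradiction.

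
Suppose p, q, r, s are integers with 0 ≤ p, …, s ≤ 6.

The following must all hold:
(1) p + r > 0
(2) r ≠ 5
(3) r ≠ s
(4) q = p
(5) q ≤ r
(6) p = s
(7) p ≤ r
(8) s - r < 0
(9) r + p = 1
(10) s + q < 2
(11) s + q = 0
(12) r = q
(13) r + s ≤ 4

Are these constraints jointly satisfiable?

Unsatisfiable

From constraints 4, 6, and 12, r = q = p = s, so r = s. But constraint 3 says r ≠ s. Contradiction.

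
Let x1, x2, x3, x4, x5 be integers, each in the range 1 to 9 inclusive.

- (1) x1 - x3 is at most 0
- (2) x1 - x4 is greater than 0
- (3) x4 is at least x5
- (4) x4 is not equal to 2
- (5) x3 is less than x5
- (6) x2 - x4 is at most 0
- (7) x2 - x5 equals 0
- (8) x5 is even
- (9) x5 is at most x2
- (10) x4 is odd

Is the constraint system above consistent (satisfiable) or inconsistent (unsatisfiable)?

Unsatisfiable

Constraints 1, 2, 5, 6, and 9 give x1 ≤ x3, x3 < x5, x5 ≤ x2, x2 ≤ x4, x4 < x1. Chaining: x1 ≤ x3 < x5 ≤ x2 ≤ x4 < x1, which forces x1 < x1 — impossible.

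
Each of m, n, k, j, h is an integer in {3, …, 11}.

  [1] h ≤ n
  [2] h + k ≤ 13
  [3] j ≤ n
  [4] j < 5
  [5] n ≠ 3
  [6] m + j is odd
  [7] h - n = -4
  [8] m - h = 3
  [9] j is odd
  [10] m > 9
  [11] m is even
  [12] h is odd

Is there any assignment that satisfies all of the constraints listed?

Setting (m, n, k, j, h) = (10, 11, 3, 3, 7) satisfies everything: constraint 2: h + k = 10; constraint 7: h - n = -4; constraint 8: m - h = 3, and the others follow.

Satisfiable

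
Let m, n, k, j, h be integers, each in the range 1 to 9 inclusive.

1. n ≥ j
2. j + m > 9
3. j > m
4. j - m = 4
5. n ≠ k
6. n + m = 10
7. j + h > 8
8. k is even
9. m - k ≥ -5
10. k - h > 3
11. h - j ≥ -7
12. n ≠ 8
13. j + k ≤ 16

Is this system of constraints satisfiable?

The assignment m = 3, n = 7, k = 8, j = 7, h = 2 works:
  constraint 2 holds since j + m = 10.
  constraint 4 holds since j - m = 4.
The rest check out directly.

Satisfiable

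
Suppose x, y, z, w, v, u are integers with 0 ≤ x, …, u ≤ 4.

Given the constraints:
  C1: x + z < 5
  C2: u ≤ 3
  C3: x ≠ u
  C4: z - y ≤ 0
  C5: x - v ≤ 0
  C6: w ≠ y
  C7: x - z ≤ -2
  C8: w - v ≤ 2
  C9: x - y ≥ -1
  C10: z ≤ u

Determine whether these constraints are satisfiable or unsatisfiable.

Constraints 4, 7, and 9 give x − y ≥ -1, y − z ≥ 0, z − x ≥ 2.
Adding all 3 inequalities: the left sides telescope to 0, and the right sides sum to (-1) + 0 + 2 = 1. So 0 ≥ 1, which is false.

Unsatisfiable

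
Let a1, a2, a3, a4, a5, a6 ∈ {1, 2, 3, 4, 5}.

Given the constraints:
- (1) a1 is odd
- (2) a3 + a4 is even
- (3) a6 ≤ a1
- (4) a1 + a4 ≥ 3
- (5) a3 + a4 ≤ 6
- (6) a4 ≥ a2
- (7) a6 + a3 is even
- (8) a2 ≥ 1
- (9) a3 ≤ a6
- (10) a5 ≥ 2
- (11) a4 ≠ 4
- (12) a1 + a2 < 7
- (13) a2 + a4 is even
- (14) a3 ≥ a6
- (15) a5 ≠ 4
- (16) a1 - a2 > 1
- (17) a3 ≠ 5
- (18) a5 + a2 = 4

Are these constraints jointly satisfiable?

Take a1 = 5, a2 = 1, a3 = 3, a4 = 1, a5 = 3, a6 = 3. Then constraint 4: a1 + a4 = 6; constraint 5: a3 + a4 = 4, and every other listed constraint is also met.

Satisfiable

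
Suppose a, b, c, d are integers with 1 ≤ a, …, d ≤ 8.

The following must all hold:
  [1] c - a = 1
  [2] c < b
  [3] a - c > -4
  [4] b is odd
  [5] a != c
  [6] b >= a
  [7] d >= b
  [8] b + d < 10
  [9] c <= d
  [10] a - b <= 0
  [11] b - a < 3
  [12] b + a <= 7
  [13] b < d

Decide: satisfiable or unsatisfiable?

Satisfiable

Try a = 1, b = 3, c = 2, d = 6.
Check constraint 1: c - a = 1; constraint 3: a - c = -1. The remaining constraints are straightforward to verify.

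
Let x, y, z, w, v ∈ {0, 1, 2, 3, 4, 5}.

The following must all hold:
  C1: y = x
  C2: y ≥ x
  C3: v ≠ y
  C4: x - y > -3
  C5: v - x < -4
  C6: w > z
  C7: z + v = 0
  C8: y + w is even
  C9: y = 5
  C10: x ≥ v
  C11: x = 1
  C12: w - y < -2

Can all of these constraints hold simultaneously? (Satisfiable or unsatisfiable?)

Constraint 9 fixes y = 5 and constraint 11 fixes x = 1, but constraint 1 requires y = x. Since 5 ≠ 1, contradiction.

Unsatisfiable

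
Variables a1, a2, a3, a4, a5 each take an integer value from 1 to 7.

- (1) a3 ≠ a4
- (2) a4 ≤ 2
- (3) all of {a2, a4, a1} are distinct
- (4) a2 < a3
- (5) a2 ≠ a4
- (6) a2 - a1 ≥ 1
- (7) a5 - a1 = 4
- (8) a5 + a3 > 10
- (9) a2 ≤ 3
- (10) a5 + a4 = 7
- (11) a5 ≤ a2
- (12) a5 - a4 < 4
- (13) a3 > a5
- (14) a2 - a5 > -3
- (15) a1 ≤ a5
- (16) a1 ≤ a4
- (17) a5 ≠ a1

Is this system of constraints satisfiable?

Unsatisfiable

From constraints 9 and 11: a5 ≤ a2 ≤ 3. From constraint 2: a4 ≤ 2. Hence a5 + a4 ≤ 5. But constraint 10 requires a5 + a4 = 7, and 7 > 5. Contradiction.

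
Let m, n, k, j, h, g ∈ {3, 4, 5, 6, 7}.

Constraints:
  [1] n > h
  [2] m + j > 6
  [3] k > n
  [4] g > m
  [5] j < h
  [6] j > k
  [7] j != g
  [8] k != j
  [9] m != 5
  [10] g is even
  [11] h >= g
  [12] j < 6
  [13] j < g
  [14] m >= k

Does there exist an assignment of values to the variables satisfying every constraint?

Unsatisfiable

Constraints 1, 3, 6, 11, and 13 give g ≤ h, h < n, n < k, k < j, j < g. Chaining: g ≤ h < n < k < j < g, which forces g < g — impossible.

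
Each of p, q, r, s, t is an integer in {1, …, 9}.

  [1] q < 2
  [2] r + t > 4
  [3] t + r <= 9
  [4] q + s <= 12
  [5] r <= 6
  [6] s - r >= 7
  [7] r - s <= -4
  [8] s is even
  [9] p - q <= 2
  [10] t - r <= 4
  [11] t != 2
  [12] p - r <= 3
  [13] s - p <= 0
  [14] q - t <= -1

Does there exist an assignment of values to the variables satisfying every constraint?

Unsatisfiable

Constraints 6, 9, 10, 13, and 14 give r − t ≥ -4, t − q ≥ 1, q − p ≥ -2, p − s ≥ 0, s − r ≥ 7.
Adding all 5 inequalities: the left sides telescope to 0, and the right sides sum to (-4) + 1 + (-2) + 0 + 7 = 2. So 0 ≥ 2, which is false.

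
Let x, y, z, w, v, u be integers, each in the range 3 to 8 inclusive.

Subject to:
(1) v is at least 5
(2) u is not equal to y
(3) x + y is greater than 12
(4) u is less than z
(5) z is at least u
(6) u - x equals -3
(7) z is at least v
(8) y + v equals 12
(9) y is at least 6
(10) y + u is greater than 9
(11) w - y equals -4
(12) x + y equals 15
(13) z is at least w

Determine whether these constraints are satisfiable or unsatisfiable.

Setting (x, y, z, w, v, u) = (8, 7, 8, 3, 5, 5) satisfies everything: constraint 3: x + y = 15; constraint 6: u - x = -3; constraint 8: y + v = 12, and the others follow.

Satisfiable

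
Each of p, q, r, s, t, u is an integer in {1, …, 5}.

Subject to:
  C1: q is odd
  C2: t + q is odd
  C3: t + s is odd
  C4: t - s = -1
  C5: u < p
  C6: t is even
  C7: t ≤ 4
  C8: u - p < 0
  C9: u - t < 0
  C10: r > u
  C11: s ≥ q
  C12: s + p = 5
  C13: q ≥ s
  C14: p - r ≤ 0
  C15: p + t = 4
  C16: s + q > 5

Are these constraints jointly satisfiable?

Satisfiable

Take p = 2, q = 3, r = 3, s = 3, t = 2, u = 1. Then constraint 4: t - s = -1; constraint 8: u - p = -1; constraint 9: u - t = -1, and every other listed constraint is also met.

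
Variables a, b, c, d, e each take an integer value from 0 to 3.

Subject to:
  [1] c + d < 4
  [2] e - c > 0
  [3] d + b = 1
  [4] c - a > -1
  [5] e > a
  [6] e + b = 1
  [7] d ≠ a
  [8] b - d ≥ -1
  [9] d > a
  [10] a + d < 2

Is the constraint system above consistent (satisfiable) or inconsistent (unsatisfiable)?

The assignment a = 0, b = 0, c = 0, d = 1, e = 1 works:
  constraint 1 holds since c + d = 1.
  constraint 2 holds since e - c = 1.
The rest check out directly.

Satisfiable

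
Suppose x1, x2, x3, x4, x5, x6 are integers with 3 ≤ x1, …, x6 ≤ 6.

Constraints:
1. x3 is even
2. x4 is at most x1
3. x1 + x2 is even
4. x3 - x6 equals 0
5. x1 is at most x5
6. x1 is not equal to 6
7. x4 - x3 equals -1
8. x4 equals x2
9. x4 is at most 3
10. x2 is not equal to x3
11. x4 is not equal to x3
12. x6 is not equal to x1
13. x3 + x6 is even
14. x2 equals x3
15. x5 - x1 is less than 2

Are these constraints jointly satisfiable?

From constraints 8 and 14, x4 = x2 = x3, so x4 = x3. But constraint 11 says x4 ≠ x3. Contradiction.

Unsatisfiable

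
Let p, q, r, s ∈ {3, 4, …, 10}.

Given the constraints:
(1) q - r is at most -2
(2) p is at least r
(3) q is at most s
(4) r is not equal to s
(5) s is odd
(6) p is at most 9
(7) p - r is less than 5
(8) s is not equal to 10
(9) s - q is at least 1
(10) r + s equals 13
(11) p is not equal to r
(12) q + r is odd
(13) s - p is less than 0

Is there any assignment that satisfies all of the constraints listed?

The assignment p = 9, q = 3, r = 6, s = 7 works:
  constraint 1 holds since q - r = -3.
  constraint 7 holds since p - r = 3.
  constraint 9 holds since s - q = 4.
The rest check out directly.

Satisfiable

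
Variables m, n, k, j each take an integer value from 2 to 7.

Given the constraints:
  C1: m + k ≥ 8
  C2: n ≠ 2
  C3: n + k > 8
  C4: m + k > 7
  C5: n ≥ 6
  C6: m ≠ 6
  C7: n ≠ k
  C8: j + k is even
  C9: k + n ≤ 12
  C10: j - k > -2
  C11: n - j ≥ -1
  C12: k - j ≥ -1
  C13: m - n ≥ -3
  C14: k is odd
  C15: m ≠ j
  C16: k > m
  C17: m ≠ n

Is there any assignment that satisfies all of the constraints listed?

Take m = 3, n = 6, k = 5, j = 5. Then constraint 1: m + k = 8; constraint 3: n + k = 11; constraint 4: m + k = 8, and every other listed constraint is also met.

Satisfiable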